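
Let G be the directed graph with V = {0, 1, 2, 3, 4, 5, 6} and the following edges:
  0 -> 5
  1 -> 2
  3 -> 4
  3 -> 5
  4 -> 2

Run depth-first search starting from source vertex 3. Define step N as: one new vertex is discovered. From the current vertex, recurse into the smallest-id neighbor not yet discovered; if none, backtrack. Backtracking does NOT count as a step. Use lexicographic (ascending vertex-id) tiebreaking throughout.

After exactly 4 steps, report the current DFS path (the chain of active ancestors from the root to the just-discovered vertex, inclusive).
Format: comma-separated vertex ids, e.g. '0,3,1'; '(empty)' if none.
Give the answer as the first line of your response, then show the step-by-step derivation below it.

3,5

step 1: discover 3; path=3; order=3
step 2: discover 4; path=3>4; order=3,4
step 3: discover 2; path=3>4>2; order=3,4,2
step 4: discover 5; path=3>5; order=3,4,2,5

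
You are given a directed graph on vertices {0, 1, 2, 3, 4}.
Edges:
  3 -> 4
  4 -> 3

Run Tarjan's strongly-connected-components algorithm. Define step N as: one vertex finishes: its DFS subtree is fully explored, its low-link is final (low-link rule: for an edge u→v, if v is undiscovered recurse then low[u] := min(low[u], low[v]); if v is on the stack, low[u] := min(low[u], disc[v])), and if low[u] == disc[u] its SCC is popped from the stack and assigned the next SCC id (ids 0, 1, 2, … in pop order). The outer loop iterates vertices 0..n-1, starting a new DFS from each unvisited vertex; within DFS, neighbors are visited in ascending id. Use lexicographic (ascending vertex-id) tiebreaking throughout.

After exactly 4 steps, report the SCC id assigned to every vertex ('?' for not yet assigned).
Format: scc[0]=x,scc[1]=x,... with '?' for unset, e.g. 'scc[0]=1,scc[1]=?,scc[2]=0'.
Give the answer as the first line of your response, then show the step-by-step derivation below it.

scc[0]=0,scc[1]=1,scc[2]=2,scc[3]=?,scc[4]=?

step 1: low=(low[0]=0,low[1]=?,low[2]=?,low[3]=?,low[4]=?); scc=(scc[0]=0,scc[1]=?,scc[2]=?,scc[3]=?,scc[4]=?)
step 2: low=(low[0]=0,low[1]=1,low[2]=?,low[3]=?,low[4]=?); scc=(scc[0]=0,scc[1]=1,scc[2]=?,scc[3]=?,scc[4]=?)
step 3: low=(low[0]=0,low[1]=1,low[2]=2,low[3]=?,low[4]=?); scc=(scc[0]=0,scc[1]=1,scc[2]=2,scc[3]=?,scc[4]=?)
step 4: low=(low[0]=0,low[1]=1,low[2]=2,low[3]=3,low[4]=3); scc=(scc[0]=0,scc[1]=1,scc[2]=2,scc[3]=?,scc[4]=?)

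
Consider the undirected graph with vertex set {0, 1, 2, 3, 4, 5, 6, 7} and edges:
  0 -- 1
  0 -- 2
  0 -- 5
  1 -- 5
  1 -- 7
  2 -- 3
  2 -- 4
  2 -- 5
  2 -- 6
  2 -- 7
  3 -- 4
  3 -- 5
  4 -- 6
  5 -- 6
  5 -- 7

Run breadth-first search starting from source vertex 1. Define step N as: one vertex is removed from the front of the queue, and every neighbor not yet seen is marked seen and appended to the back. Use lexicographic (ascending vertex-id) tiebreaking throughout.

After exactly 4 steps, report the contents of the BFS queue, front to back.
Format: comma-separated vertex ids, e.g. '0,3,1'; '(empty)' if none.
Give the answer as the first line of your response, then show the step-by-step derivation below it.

2,3,6

step 1: dequeue 1; queue=[0,5,7]; order=1
step 2: dequeue 0; queue=[5,7,2]; order=1,0
step 3: dequeue 5; queue=[7,2,3,6]; order=1,0,5
step 4: dequeue 7; queue=[2,3,6]; order=1,0,5,7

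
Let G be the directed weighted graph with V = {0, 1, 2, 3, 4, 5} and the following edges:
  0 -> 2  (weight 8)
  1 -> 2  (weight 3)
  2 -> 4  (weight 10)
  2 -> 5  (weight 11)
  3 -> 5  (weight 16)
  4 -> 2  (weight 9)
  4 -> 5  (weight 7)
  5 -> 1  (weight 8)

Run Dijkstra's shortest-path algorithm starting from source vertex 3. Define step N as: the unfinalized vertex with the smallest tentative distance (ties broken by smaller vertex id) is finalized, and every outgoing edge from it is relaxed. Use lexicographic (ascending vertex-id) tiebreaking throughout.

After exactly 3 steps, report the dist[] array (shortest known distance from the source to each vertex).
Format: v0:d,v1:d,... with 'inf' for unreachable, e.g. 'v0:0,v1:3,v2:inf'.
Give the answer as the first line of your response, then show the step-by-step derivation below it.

v0:inf,v1:24,v2:27,v3:0,v4:inf,v5:16

step 1: dist = v0:inf,v1:inf,v2:inf,v3:0,v4:inf,v5:16
step 2: dist = v0:inf,v1:24,v2:inf,v3:0,v4:inf,v5:16
step 3: dist = v0:inf,v1:24,v2:27,v3:0,v4:inf,v5:16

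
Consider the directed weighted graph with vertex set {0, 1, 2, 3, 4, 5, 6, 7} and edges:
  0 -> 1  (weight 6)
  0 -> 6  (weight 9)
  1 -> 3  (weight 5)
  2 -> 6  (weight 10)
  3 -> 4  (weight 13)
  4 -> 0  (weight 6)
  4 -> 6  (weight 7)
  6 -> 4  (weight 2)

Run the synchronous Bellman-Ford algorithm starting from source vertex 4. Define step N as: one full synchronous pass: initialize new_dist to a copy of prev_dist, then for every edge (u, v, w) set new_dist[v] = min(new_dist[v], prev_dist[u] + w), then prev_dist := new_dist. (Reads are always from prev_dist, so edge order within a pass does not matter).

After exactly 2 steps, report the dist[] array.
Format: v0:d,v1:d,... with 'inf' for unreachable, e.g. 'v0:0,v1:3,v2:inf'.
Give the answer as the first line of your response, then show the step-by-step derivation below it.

v0:6,v1:12,v2:inf,v3:inf,v4:0,v5:inf,v6:7,v7:inf

step 1: dist = v0:6,v1:inf,v2:inf,v3:inf,v4:0,v5:inf,v6:7,v7:inf
step 2: dist = v0:6,v1:12,v2:inf,v3:inf,v4:0,v5:inf,v6:7,v7:inf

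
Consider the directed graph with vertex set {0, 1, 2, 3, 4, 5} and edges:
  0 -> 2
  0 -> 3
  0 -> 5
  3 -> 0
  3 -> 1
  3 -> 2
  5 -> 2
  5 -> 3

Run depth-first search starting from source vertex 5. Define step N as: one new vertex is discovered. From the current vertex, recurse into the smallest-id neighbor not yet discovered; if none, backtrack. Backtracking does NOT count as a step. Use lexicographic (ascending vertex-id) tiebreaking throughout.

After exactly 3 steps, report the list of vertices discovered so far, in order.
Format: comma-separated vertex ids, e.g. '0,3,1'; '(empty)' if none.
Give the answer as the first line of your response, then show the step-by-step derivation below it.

5,2,3

step 1: discover 5; path=5; order=5
step 2: discover 2; path=5>2; order=5,2
step 3: discover 3; path=5>3; order=5,2,3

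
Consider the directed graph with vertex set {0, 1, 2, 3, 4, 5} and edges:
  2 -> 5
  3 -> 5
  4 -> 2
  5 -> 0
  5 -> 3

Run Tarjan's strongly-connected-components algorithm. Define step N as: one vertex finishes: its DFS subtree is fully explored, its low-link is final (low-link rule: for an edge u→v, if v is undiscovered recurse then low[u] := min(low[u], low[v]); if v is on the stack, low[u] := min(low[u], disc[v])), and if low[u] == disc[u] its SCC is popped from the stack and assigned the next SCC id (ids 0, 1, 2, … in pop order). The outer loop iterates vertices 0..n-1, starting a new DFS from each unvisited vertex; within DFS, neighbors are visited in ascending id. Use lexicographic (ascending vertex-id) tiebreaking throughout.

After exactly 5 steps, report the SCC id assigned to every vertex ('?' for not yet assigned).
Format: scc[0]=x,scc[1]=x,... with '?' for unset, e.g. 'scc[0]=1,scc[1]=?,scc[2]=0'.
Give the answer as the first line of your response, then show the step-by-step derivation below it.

scc[0]=0,scc[1]=1,scc[2]=3,scc[3]=2,scc[4]=?,scc[5]=2

step 1: low=(low[0]=0,low[1]=?,low[2]=?,low[3]=?,low[4]=?,low[5]=?); scc=(scc[0]=0,scc[1]=?,scc[2]=?,scc[3]=?,scc[4]=?,scc[5]=?)
step 2: low=(low[0]=0,low[1]=1,low[2]=?,low[3]=?,low[4]=?,low[5]=?); scc=(scc[0]=0,scc[1]=1,scc[2]=?,scc[3]=?,scc[4]=?,scc[5]=?)
step 3: low=(low[0]=0,low[1]=1,low[2]=2,low[3]=3,low[4]=?,low[5]=3); scc=(scc[0]=0,scc[1]=1,scc[2]=?,scc[3]=?,scc[4]=?,scc[5]=?)
step 4: low=(low[0]=0,low[1]=1,low[2]=2,low[3]=3,low[4]=?,low[5]=3); scc=(scc[0]=0,scc[1]=1,scc[2]=?,scc[3]=2,scc[4]=?,scc[5]=2)
step 5: low=(low[0]=0,low[1]=1,low[2]=2,low[3]=3,low[4]=?,low[5]=3); scc=(scc[0]=0,scc[1]=1,scc[2]=3,scc[3]=2,scc[4]=?,scc[5]=2)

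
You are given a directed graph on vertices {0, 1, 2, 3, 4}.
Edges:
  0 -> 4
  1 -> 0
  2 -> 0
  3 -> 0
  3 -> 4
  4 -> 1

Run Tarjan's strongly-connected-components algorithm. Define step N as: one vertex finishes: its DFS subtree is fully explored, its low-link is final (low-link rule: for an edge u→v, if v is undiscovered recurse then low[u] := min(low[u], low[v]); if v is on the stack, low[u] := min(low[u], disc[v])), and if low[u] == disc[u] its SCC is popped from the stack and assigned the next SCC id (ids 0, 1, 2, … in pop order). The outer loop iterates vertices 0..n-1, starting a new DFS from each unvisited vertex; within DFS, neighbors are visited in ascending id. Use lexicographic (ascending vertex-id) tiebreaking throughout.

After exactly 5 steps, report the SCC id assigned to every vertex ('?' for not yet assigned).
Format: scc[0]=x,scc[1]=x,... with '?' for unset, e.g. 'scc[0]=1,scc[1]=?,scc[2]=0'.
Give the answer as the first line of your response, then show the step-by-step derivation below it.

scc[0]=0,scc[1]=0,scc[2]=1,scc[3]=2,scc[4]=0

step 1: low=(low[0]=0,low[1]=0,low[2]=?,low[3]=?,low[4]=1); scc=(scc[0]=?,scc[1]=?,scc[2]=?,scc[3]=?,scc[4]=?)
step 2: low=(low[0]=0,low[1]=0,low[2]=?,low[3]=?,low[4]=0); scc=(scc[0]=?,scc[1]=?,scc[2]=?,scc[3]=?,scc[4]=?)
step 3: low=(low[0]=0,low[1]=0,low[2]=?,low[3]=?,low[4]=0); scc=(scc[0]=0,scc[1]=0,scc[2]=?,scc[3]=?,scc[4]=0)
step 4: low=(low[0]=0,low[1]=0,low[2]=3,low[3]=?,low[4]=0); scc=(scc[0]=0,scc[1]=0,scc[2]=1,scc[3]=?,scc[4]=0)
step 5: low=(low[0]=0,low[1]=0,low[2]=3,low[3]=4,low[4]=0); scc=(scc[0]=0,scc[1]=0,scc[2]=1,scc[3]=2,scc[4]=0)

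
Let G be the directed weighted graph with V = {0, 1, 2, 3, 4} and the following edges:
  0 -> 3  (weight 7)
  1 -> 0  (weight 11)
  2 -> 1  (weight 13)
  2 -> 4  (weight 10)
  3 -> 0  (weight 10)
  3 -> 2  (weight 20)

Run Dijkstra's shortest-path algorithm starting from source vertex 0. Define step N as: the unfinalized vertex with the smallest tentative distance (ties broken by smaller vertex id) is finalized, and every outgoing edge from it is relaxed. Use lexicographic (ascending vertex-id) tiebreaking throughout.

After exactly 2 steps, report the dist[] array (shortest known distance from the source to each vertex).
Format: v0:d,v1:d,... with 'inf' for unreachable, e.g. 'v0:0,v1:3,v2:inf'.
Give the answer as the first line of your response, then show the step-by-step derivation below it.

v0:0,v1:inf,v2:27,v3:7,v4:inf

step 1: dist = v0:0,v1:inf,v2:inf,v3:7,v4:inf
step 2: dist = v0:0,v1:inf,v2:27,v3:7,v4:inf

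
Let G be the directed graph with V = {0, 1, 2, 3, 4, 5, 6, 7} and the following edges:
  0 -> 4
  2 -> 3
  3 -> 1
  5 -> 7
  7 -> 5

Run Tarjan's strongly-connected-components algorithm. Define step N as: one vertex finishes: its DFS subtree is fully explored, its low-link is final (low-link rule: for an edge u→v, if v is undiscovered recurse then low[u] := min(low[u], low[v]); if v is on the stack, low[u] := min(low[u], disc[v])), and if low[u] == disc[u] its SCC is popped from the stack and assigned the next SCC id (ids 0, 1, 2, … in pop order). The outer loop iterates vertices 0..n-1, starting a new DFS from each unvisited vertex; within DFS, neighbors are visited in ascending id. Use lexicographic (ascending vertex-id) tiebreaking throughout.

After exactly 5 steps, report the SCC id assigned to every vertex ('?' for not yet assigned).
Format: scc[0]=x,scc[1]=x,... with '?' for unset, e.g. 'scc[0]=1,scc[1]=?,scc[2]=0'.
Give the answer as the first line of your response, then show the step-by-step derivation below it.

scc[0]=1,scc[1]=2,scc[2]=4,scc[3]=3,scc[4]=0,scc[5]=?,scc[6]=?,scc[7]=?

step 1: low=(low[0]=0,low[1]=?,low[2]=?,low[3]=?,low[4]=1,low[5]=?,low[6]=?,low[7]=?); scc=(scc[0]=?,scc[1]=?,scc[2]=?,scc[3]=?,scc[4]=0,scc[5]=?,scc[6]=?,scc[7]=?)
step 2: low=(low[0]=0,low[1]=?,low[2]=?,low[3]=?,low[4]=1,low[5]=?,low[6]=?,low[7]=?); scc=(scc[0]=1,scc[1]=?,scc[2]=?,scc[3]=?,scc[4]=0,scc[5]=?,scc[6]=?,scc[7]=?)
step 3: low=(low[0]=0,low[1]=2,low[2]=?,low[3]=?,low[4]=1,low[5]=?,low[6]=?,low[7]=?); scc=(scc[0]=1,scc[1]=2,scc[2]=?,scc[3]=?,scc[4]=0,scc[5]=?,scc[6]=?,scc[7]=?)
step 4: low=(low[0]=0,low[1]=2,low[2]=3,low[3]=4,low[4]=1,low[5]=?,low[6]=?,low[7]=?); scc=(scc[0]=1,scc[1]=2,scc[2]=?,scc[3]=3,scc[4]=0,scc[5]=?,scc[6]=?,scc[7]=?)
step 5: low=(low[0]=0,low[1]=2,low[2]=3,low[3]=4,low[4]=1,low[5]=?,low[6]=?,low[7]=?); scc=(scc[0]=1,scc[1]=2,scc[2]=4,scc[3]=3,scc[4]=0,scc[5]=?,scc[6]=?,scc[7]=?)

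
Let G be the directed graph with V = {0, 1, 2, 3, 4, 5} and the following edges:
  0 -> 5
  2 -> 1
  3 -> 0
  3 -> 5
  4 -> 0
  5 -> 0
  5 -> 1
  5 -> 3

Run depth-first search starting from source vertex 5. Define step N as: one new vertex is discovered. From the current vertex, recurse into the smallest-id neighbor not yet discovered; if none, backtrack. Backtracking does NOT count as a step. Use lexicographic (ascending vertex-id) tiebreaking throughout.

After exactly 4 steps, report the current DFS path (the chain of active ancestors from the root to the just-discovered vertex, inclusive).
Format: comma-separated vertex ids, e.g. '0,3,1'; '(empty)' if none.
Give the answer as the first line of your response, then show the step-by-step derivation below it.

5,3

step 1: discover 5; path=5; order=5
step 2: discover 0; path=5>0; order=5,0
step 3: discover 1; path=5>1; order=5,0,1
step 4: discover 3; path=5>3; order=5,0,1,3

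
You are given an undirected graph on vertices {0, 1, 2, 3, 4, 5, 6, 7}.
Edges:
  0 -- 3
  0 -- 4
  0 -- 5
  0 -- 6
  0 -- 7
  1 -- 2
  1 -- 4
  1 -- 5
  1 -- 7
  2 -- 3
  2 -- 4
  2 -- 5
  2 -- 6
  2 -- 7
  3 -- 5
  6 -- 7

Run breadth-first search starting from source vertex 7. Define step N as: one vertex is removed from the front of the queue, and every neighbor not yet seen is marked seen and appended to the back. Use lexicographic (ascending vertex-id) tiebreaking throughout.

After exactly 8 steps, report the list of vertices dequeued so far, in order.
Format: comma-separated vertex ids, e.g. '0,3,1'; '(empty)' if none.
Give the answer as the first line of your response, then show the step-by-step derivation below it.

7,0,1,2,6,3,4,5

step 1: dequeue 7; queue=[0,1,2,6]; order=7
step 2: dequeue 0; queue=[1,2,6,3,4,5]; order=7,0
step 3: dequeue 1; queue=[2,6,3,4,5]; order=7,0,1
step 4: dequeue 2; queue=[6,3,4,5]; order=7,0,1,2
step 5: dequeue 6; queue=[3,4,5]; order=7,0,1,2,6
step 6: dequeue 3; queue=[4,5]; order=7,0,1,2,6,3
step 7: dequeue 4; queue=[5]; order=7,0,1,2,6,3,4
step 8: dequeue 5; queue=[(empty)]; order=7,0,1,2,6,3,4,5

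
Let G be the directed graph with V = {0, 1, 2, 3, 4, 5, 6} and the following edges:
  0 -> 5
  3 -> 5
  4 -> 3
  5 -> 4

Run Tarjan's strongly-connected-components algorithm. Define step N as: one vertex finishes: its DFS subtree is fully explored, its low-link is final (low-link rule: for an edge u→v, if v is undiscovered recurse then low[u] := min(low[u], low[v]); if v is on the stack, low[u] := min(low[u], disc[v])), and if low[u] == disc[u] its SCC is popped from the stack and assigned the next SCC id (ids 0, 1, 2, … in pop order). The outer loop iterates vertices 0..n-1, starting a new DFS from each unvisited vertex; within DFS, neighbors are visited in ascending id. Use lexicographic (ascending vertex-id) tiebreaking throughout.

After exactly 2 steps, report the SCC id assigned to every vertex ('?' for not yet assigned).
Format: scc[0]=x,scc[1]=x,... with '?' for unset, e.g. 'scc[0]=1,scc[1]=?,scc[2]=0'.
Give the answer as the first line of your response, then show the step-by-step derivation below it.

scc[0]=?,scc[1]=?,scc[2]=?,scc[3]=?,scc[4]=?,scc[5]=?,scc[6]=?

step 1: low=(low[0]=0,low[1]=?,low[2]=?,low[3]=1,low[4]=2,low[5]=1,low[6]=?); scc=(scc[0]=?,scc[1]=?,scc[2]=?,scc[3]=?,scc[4]=?,scc[5]=?,scc[6]=?)
step 2: low=(low[0]=0,low[1]=?,low[2]=?,low[3]=1,low[4]=1,low[5]=1,low[6]=?); scc=(scc[0]=?,scc[1]=?,scc[2]=?,scc[3]=?,scc[4]=?,scc[5]=?,scc[6]=?)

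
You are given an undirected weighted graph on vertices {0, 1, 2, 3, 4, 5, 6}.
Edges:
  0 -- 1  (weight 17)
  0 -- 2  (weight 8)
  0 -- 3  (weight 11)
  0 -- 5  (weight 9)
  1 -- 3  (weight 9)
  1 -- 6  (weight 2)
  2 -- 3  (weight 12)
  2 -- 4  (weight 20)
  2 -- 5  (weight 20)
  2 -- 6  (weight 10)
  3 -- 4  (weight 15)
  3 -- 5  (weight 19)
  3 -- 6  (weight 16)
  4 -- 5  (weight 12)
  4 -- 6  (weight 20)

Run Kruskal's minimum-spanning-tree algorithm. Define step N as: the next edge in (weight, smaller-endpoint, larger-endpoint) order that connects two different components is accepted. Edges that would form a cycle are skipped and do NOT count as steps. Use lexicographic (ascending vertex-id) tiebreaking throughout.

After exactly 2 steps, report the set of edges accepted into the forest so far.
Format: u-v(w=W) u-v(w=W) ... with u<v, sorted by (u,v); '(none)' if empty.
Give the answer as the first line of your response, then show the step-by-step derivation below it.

0-2(w=8) 1-6(w=2)

step 1: add edge 1-6 (w=2); MST = {1-6(w=2)}
step 2: add edge 0-2 (w=8); MST = {0-2(w=8) 1-6(w=2)}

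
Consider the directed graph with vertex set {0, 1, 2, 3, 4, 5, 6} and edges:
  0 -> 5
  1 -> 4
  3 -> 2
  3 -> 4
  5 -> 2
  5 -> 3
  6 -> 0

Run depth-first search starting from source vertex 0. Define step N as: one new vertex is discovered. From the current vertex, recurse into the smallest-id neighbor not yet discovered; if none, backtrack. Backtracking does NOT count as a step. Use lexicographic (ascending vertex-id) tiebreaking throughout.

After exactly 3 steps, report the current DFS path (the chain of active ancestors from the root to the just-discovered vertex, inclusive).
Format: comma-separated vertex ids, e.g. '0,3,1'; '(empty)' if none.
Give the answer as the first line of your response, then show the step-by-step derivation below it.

0,5,2

step 1: discover 0; path=0; order=0
step 2: discover 5; path=0>5; order=0,5
step 3: discover 2; path=0>5>2; order=0,5,2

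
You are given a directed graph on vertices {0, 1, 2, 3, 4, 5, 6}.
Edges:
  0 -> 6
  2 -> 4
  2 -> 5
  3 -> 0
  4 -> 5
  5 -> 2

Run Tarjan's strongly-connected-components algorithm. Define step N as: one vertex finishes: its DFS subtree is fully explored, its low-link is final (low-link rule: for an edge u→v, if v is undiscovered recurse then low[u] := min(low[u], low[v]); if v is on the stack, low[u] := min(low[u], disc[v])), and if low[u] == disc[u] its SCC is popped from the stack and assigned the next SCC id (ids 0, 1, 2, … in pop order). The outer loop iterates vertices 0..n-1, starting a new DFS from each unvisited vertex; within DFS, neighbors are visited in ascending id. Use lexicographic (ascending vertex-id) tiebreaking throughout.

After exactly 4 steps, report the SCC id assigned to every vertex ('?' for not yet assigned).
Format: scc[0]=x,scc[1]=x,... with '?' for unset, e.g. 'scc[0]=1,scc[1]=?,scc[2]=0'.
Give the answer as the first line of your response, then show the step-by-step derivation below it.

scc[0]=1,scc[1]=2,scc[2]=?,scc[3]=?,scc[4]=?,scc[5]=?,scc[6]=0

step 1: low=(low[0]=0,low[1]=?,low[2]=?,low[3]=?,low[4]=?,low[5]=?,low[6]=1); scc=(scc[0]=?,scc[1]=?,scc[2]=?,scc[3]=?,scc[4]=?,scc[5]=?,scc[6]=0)
step 2: low=(low[0]=0,low[1]=?,low[2]=?,low[3]=?,low[4]=?,low[5]=?,low[6]=1); scc=(scc[0]=1,scc[1]=?,scc[2]=?,scc[3]=?,scc[4]=?,scc[5]=?,scc[6]=0)
step 3: low=(low[0]=0,low[1]=2,low[2]=?,low[3]=?,low[4]=?,low[5]=?,low[6]=1); scc=(scc[0]=1,scc[1]=2,scc[2]=?,scc[3]=?,scc[4]=?,scc[5]=?,scc[6]=0)
step 4: low=(low[0]=0,low[1]=2,low[2]=3,low[3]=?,low[4]=4,low[5]=3,low[6]=1); scc=(scc[0]=1,scc[1]=2,scc[2]=?,scc[3]=?,scc[4]=?,scc[5]=?,scc[6]=0)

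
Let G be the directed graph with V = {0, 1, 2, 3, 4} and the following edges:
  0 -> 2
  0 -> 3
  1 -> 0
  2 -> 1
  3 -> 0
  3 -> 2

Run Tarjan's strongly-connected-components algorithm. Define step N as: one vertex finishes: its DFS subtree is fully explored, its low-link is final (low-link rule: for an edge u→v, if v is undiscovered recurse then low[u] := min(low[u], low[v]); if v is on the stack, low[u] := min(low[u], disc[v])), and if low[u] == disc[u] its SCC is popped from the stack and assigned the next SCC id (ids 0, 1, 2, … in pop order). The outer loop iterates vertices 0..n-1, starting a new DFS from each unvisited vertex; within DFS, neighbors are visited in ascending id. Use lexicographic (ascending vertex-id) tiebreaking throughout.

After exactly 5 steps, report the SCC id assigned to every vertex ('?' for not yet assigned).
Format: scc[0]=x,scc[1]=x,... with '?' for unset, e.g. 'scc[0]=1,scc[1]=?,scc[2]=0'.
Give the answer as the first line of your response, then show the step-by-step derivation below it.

scc[0]=0,scc[1]=0,scc[2]=0,scc[3]=0,scc[4]=1

step 1: low=(low[0]=0,low[1]=0,low[2]=1,low[3]=?,low[4]=?); scc=(scc[0]=?,scc[1]=?,scc[2]=?,scc[3]=?,scc[4]=?)
step 2: low=(low[0]=0,low[1]=0,low[2]=0,low[3]=?,low[4]=?); scc=(scc[0]=?,scc[1]=?,scc[2]=?,scc[3]=?,scc[4]=?)
step 3: low=(low[0]=0,low[1]=0,low[2]=0,low[3]=0,low[4]=?); scc=(scc[0]=?,scc[1]=?,scc[2]=?,scc[3]=?,scc[4]=?)
step 4: low=(low[0]=0,low[1]=0,low[2]=0,low[3]=0,low[4]=?); scc=(scc[0]=0,scc[1]=0,scc[2]=0,scc[3]=0,scc[4]=?)
step 5: low=(low[0]=0,low[1]=0,low[2]=0,low[3]=0,low[4]=4); scc=(scc[0]=0,scc[1]=0,scc[2]=0,scc[3]=0,scc[4]=1)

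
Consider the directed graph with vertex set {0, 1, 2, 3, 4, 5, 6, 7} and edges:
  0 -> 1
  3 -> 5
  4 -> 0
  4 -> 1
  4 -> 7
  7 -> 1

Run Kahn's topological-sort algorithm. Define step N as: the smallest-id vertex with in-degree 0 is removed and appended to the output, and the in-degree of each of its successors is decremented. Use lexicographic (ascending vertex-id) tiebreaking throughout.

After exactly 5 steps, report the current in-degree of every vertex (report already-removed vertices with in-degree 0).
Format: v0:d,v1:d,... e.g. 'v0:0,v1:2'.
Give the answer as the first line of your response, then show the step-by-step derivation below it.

v0:0,v1:1,v2:0,v3:0,v4:0,v5:0,v6:0,v7:0

step 1: output 2; order=[2]; indeg=(1,3,0,0,0,1,0,1)
step 2: output 3; order=[2,3]; indeg=(1,3,0,0,0,0,0,1)
step 3: output 4; order=[2,3,4]; indeg=(0,2,0,0,0,0,0,0)
step 4: output 0; order=[2,3,4,0]; indeg=(0,1,0,0,0,0,0,0)
step 5: output 5; order=[2,3,4,0,5]; indeg=(0,1,0,0,0,0,0,0)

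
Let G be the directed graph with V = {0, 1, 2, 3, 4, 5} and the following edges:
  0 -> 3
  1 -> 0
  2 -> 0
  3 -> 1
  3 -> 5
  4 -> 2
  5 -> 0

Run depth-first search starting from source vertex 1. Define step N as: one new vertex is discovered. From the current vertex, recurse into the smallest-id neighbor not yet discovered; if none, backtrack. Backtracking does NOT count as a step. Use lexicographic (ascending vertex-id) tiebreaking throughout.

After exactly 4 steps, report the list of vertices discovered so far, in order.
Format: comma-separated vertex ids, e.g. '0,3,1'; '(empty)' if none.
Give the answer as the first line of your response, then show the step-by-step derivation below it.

1,0,3,5

step 1: discover 1; path=1; order=1
step 2: discover 0; path=1>0; order=1,0
step 3: discover 3; path=1>0>3; order=1,0,3
step 4: discover 5; path=1>0>3>5; order=1,0,3,5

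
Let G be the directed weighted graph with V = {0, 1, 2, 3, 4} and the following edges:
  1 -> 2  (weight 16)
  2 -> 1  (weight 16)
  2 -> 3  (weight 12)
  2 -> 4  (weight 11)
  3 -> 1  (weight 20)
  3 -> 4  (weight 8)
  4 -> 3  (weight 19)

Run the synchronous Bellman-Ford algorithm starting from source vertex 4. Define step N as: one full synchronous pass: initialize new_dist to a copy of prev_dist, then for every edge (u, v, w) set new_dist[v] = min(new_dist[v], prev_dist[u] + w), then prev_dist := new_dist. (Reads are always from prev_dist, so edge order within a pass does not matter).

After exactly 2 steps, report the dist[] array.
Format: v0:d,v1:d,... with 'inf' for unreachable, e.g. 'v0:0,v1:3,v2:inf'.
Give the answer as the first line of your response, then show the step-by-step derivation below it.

v0:inf,v1:39,v2:inf,v3:19,v4:0

step 1: dist = v0:inf,v1:inf,v2:inf,v3:19,v4:0
step 2: dist = v0:inf,v1:39,v2:inf,v3:19,v4:0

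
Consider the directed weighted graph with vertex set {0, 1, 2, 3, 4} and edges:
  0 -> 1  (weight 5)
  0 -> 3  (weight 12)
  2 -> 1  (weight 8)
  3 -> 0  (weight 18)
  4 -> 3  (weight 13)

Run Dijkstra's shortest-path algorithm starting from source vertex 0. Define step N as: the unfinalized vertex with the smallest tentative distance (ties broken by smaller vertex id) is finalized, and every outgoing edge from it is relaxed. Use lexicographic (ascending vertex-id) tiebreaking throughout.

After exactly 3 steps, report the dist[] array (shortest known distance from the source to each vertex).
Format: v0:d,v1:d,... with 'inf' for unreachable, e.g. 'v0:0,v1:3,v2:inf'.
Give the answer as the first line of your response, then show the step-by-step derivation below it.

v0:0,v1:5,v2:inf,v3:12,v4:inf

step 1: dist = v0:0,v1:5,v2:inf,v3:12,v4:inf
step 2: dist = v0:0,v1:5,v2:inf,v3:12,v4:inf
step 3: dist = v0:0,v1:5,v2:inf,v3:12,v4:inf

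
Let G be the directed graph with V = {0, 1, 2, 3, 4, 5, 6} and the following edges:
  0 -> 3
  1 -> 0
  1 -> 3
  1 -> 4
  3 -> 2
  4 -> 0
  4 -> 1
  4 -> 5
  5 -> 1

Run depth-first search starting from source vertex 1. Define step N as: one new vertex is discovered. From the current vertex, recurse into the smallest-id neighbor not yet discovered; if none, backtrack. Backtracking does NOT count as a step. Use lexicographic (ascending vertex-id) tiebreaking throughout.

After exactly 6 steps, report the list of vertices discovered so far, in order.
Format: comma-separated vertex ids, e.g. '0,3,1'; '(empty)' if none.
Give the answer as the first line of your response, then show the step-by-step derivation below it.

1,0,3,2,4,5

step 1: discover 1; path=1; order=1
step 2: discover 0; path=1>0; order=1,0
step 3: discover 3; path=1>0>3; order=1,0,3
step 4: discover 2; path=1>0>3>2; order=1,0,3,2
step 5: discover 4; path=1>4; order=1,0,3,2,4
step 6: discover 5; path=1>4>5; order=1,0,3,2,4,5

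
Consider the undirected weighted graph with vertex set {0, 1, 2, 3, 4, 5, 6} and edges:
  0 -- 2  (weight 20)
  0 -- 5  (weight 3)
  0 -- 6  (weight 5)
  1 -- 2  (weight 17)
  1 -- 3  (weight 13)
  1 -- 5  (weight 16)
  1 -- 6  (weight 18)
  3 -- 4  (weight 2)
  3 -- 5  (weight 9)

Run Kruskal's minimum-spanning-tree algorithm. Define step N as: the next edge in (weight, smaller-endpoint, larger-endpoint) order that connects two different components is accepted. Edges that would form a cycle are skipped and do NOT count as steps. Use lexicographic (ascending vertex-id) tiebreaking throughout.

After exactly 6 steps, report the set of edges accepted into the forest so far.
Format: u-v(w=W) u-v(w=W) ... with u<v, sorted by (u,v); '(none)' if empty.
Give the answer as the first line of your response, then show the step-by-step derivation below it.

0-5(w=3) 0-6(w=5) 1-2(w=17) 1-3(w=13) 3-4(w=2) 3-5(w=9)

step 1: add edge 3-4 (w=2); MST = {3-4(w=2)}
step 2: add edge 0-5 (w=3); MST = {0-5(w=3) 3-4(w=2)}
step 3: add edge 0-6 (w=5); MST = {0-5(w=3) 0-6(w=5) 3-4(w=2)}
step 4: add edge 3-5 (w=9); MST = {0-5(w=3) 0-6(w=5) 3-4(w=2) 3-5(w=9)}
step 5: add edge 1-3 (w=13); MST = {0-5(w=3) 0-6(w=5) 1-3(w=13) 3-4(w=2) 3-5(w=9)}
step 6: add edge 1-2 (w=17); MST = {0-5(w=3) 0-6(w=5) 1-2(w=17) 1-3(w=13) 3-4(w=2) 3-5(w=9)}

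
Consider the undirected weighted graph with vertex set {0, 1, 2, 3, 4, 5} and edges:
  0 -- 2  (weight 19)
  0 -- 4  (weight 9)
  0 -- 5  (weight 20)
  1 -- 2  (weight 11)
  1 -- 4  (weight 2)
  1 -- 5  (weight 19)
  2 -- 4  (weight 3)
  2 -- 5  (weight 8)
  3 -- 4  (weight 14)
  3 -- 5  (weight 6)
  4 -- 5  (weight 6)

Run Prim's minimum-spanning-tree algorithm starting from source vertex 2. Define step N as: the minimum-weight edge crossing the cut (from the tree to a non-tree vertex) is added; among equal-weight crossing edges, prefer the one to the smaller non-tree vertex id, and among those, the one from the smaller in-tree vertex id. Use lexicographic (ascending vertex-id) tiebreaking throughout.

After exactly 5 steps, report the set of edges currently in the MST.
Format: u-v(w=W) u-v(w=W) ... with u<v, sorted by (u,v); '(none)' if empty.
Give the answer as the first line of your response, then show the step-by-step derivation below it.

0-4(w=9) 1-4(w=2) 2-4(w=3) 3-5(w=6) 4-5(w=6)

step 1: add edge 2-4 (w=3); MST = {2-4(w=3)}
step 2: add edge 1-4 (w=2); MST = {1-4(w=2) 2-4(w=3)}
step 3: add edge 4-5 (w=6); MST = {1-4(w=2) 2-4(w=3) 4-5(w=6)}
step 4: add edge 3-5 (w=6); MST = {1-4(w=2) 2-4(w=3) 3-5(w=6) 4-5(w=6)}
step 5: add edge 0-4 (w=9); MST = {0-4(w=9) 1-4(w=2) 2-4(w=3) 3-5(w=6) 4-5(w=6)}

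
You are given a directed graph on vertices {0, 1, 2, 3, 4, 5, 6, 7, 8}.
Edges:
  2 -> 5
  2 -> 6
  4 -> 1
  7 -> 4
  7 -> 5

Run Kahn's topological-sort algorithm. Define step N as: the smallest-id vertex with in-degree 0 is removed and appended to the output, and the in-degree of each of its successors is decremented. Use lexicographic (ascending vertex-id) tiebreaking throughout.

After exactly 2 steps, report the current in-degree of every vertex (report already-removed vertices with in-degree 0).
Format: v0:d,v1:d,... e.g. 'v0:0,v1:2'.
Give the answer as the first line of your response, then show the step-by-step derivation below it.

v0:0,v1:1,v2:0,v3:0,v4:1,v5:1,v6:0,v7:0,v8:0

step 1: output 0; order=[0]; indeg=(0,1,0,0,1,2,1,0,0)
step 2: output 2; order=[0,2]; indeg=(0,1,0,0,1,1,0,0,0)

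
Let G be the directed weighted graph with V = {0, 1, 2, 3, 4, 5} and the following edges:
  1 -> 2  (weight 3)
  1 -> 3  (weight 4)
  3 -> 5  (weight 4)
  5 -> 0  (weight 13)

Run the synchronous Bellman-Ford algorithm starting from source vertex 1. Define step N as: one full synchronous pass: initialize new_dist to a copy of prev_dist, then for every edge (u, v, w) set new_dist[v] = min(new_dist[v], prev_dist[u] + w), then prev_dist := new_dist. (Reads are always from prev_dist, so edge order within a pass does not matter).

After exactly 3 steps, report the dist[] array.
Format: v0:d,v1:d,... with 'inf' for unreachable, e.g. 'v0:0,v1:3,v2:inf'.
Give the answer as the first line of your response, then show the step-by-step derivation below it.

v0:21,v1:0,v2:3,v3:4,v4:inf,v5:8

step 1: dist = v0:inf,v1:0,v2:3,v3:4,v4:inf,v5:inf
step 2: dist = v0:inf,v1:0,v2:3,v3:4,v4:inf,v5:8
step 3: dist = v0:21,v1:0,v2:3,v3:4,v4:inf,v5:8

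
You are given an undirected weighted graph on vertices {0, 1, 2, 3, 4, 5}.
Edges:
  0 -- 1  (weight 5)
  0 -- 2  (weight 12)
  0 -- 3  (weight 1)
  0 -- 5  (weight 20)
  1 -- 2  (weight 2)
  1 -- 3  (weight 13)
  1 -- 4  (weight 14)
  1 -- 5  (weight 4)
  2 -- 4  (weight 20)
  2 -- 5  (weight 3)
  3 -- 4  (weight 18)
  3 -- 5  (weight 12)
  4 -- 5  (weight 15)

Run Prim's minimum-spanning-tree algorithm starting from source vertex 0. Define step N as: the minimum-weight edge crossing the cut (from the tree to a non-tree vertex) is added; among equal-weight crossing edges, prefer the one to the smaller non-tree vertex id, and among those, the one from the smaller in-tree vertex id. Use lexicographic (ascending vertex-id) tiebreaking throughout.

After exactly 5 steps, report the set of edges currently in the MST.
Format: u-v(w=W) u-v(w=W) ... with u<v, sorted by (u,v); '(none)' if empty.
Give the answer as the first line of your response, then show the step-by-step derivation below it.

0-1(w=5) 0-3(w=1) 1-2(w=2) 1-4(w=14) 2-5(w=3)

step 1: add edge 0-3 (w=1); MST = {0-3(w=1)}
step 2: add edge 0-1 (w=5); MST = {0-1(w=5) 0-3(w=1)}
step 3: add edge 1-2 (w=2); MST = {0-1(w=5) 0-3(w=1) 1-2(w=2)}
step 4: add edge 2-5 (w=3); MST = {0-1(w=5) 0-3(w=1) 1-2(w=2) 2-5(w=3)}
step 5: add edge 1-4 (w=14); MST = {0-1(w=5) 0-3(w=1) 1-2(w=2) 1-4(w=14) 2-5(w=3)}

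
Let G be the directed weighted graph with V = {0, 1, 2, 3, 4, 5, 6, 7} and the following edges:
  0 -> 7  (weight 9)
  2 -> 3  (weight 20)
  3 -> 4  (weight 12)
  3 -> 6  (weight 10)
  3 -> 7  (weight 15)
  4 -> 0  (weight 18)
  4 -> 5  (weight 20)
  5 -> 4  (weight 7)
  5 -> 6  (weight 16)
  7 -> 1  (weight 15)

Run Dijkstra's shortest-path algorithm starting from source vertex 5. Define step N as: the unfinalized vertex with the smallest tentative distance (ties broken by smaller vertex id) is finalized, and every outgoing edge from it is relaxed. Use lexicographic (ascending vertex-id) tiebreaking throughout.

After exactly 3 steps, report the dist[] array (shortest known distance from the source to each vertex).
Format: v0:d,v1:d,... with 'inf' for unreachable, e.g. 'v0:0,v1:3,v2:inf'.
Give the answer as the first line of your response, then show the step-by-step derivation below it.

v0:25,v1:inf,v2:inf,v3:inf,v4:7,v5:0,v6:16,v7:inf

step 1: dist = v0:inf,v1:inf,v2:inf,v3:inf,v4:7,v5:0,v6:16,v7:inf
step 2: dist = v0:25,v1:inf,v2:inf,v3:inf,v4:7,v5:0,v6:16,v7:inf
step 3: dist = v0:25,v1:inf,v2:inf,v3:inf,v4:7,v5:0,v6:16,v7:inf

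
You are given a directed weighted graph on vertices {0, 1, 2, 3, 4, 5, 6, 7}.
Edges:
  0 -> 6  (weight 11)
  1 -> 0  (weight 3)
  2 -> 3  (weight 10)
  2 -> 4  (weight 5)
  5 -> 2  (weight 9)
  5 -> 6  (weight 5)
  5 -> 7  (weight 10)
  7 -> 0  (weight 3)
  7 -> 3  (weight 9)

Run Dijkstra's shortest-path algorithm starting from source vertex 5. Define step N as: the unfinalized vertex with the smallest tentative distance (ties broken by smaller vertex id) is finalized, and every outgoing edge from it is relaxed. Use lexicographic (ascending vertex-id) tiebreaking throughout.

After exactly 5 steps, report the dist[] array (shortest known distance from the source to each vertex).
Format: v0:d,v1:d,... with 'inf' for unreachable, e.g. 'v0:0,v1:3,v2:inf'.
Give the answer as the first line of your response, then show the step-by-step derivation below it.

v0:13,v1:inf,v2:9,v3:19,v4:14,v5:0,v6:5,v7:10

step 1: dist = v0:inf,v1:inf,v2:9,v3:inf,v4:inf,v5:0,v6:5,v7:10
step 2: dist = v0:inf,v1:inf,v2:9,v3:inf,v4:inf,v5:0,v6:5,v7:10
step 3: dist = v0:inf,v1:inf,v2:9,v3:19,v4:14,v5:0,v6:5,v7:10
step 4: dist = v0:13,v1:inf,v2:9,v3:19,v4:14,v5:0,v6:5,v7:10
step 5: dist = v0:13,v1:inf,v2:9,v3:19,v4:14,v5:0,v6:5,v7:10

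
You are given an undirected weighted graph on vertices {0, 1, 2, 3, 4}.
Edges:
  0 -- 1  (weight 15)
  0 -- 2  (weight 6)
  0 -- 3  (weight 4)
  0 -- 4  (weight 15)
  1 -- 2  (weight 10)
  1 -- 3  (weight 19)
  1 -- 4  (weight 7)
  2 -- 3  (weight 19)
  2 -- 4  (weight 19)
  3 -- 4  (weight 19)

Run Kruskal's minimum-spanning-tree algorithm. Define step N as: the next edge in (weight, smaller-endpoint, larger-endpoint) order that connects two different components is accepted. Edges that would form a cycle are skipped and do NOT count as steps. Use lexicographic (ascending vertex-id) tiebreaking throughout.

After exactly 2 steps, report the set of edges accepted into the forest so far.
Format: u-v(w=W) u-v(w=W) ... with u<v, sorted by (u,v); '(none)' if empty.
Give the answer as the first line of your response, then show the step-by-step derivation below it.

0-2(w=6) 0-3(w=4)

step 1: add edge 0-3 (w=4); MST = {0-3(w=4)}
step 2: add edge 0-2 (w=6); MST = {0-2(w=6) 0-3(w=4)}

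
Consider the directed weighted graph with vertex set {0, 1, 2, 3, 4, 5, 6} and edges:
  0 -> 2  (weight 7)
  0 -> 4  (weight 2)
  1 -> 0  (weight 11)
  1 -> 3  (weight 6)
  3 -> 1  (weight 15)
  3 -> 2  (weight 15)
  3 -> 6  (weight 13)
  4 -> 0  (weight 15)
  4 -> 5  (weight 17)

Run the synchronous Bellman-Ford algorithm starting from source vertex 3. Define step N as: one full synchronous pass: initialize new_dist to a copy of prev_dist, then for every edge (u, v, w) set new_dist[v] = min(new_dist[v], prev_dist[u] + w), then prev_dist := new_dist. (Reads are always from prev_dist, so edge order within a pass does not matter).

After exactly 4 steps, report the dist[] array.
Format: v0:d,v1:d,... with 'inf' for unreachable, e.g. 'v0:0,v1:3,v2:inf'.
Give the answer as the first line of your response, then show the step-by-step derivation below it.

v0:26,v1:15,v2:15,v3:0,v4:28,v5:45,v6:13

step 1: dist = v0:inf,v1:15,v2:15,v3:0,v4:inf,v5:inf,v6:13
step 2: dist = v0:26,v1:15,v2:15,v3:0,v4:inf,v5:inf,v6:13
step 3: dist = v0:26,v1:15,v2:15,v3:0,v4:28,v5:inf,v6:13
step 4: dist = v0:26,v1:15,v2:15,v3:0,v4:28,v5:45,v6:13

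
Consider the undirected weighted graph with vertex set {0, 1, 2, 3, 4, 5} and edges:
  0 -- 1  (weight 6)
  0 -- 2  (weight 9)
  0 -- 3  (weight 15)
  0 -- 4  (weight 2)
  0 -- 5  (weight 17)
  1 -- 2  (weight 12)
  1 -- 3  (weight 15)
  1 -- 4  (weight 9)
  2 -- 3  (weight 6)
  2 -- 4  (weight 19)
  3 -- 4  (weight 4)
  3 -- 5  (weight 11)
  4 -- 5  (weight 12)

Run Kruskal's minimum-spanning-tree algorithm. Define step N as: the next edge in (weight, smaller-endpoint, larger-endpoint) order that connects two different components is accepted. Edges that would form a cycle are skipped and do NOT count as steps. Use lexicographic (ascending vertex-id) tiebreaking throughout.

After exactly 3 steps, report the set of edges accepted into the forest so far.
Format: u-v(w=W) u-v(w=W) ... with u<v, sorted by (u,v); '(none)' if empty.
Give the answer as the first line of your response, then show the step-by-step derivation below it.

0-1(w=6) 0-4(w=2) 3-4(w=4)

step 1: add edge 0-4 (w=2); MST = {0-4(w=2)}
step 2: add edge 3-4 (w=4); MST = {0-4(w=2) 3-4(w=4)}
step 3: add edge 0-1 (w=6); MST = {0-1(w=6) 0-4(w=2) 3-4(w=4)}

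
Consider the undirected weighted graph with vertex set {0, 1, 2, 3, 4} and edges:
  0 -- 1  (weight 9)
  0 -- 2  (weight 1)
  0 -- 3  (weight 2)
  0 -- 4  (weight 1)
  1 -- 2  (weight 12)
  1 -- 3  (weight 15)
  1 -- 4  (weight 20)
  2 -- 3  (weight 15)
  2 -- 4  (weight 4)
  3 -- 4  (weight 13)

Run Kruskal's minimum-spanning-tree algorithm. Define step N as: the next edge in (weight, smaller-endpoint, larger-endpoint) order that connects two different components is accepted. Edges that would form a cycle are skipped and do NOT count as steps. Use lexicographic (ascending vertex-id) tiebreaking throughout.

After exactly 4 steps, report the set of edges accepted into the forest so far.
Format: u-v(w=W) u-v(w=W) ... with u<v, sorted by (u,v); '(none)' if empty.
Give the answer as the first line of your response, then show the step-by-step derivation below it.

0-1(w=9) 0-2(w=1) 0-3(w=2) 0-4(w=1)

step 1: add edge 0-2 (w=1); MST = {0-2(w=1)}
step 2: add edge 0-4 (w=1); MST = {0-2(w=1) 0-4(w=1)}
step 3: add edge 0-3 (w=2); MST = {0-2(w=1) 0-3(w=2) 0-4(w=1)}
step 4: add edge 0-1 (w=9); MST = {0-1(w=9) 0-2(w=1) 0-3(w=2) 0-4(w=1)}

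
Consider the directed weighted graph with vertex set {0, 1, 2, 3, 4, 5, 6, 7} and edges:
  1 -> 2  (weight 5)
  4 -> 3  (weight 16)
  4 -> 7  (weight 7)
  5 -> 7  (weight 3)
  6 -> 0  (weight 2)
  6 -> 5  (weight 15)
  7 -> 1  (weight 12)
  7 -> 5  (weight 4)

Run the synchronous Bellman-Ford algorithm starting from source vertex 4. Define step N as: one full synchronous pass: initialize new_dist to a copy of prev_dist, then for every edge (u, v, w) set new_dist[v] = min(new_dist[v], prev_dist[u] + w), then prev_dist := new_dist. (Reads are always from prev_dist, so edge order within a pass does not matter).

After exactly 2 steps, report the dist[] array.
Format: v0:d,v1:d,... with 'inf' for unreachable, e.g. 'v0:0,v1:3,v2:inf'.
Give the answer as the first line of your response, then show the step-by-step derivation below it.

v0:inf,v1:19,v2:inf,v3:16,v4:0,v5:11,v6:inf,v7:7

step 1: dist = v0:inf,v1:inf,v2:inf,v3:16,v4:0,v5:inf,v6:inf,v7:7
step 2: dist = v0:inf,v1:19,v2:inf,v3:16,v4:0,v5:11,v6:inf,v7:7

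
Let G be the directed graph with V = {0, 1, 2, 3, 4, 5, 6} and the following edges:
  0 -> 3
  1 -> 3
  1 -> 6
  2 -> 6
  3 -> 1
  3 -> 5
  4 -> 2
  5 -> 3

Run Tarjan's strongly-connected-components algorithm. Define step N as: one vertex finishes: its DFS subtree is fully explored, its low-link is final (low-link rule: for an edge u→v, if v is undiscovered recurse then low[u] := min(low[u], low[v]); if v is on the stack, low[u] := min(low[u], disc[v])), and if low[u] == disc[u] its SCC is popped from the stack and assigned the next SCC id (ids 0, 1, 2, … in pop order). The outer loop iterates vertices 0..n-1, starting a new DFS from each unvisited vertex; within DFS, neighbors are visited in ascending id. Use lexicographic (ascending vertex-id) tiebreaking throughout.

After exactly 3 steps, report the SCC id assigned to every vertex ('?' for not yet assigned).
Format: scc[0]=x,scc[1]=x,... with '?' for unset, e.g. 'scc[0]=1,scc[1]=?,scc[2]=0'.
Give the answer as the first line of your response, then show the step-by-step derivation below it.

scc[0]=?,scc[1]=?,scc[2]=?,scc[3]=?,scc[4]=?,scc[5]=?,scc[6]=0

step 1: low=(low[0]=0,low[1]=1,low[2]=?,low[3]=1,low[4]=?,low[5]=?,low[6]=3); scc=(scc[0]=?,scc[1]=?,scc[2]=?,scc[3]=?,scc[4]=?,scc[5]=?,scc[6]=0)
step 2: low=(low[0]=0,low[1]=1,low[2]=?,low[3]=1,low[4]=?,low[5]=?,low[6]=3); scc=(scc[0]=?,scc[1]=?,scc[2]=?,scc[3]=?,scc[4]=?,scc[5]=?,scc[6]=0)
step 3: low=(low[0]=0,low[1]=1,low[2]=?,low[3]=1,low[4]=?,low[5]=1,low[6]=3); scc=(scc[0]=?,scc[1]=?,scc[2]=?,scc[3]=?,scc[4]=?,scc[5]=?,scc[6]=0)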